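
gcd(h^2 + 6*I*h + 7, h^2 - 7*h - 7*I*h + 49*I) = 1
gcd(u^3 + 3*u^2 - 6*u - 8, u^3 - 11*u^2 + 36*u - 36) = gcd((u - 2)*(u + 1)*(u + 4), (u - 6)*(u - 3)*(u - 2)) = u - 2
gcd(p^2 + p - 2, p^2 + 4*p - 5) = p - 1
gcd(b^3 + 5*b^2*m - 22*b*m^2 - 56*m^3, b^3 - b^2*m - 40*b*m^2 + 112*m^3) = b^2 + 3*b*m - 28*m^2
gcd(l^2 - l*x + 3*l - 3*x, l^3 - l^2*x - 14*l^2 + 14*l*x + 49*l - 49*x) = -l + x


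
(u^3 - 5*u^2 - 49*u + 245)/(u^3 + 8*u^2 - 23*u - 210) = (u - 7)/(u + 6)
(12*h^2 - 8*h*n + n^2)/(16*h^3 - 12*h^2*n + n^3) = (6*h - n)/(8*h^2 - 2*h*n - n^2)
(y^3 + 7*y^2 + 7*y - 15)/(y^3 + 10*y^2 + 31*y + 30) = (y - 1)/(y + 2)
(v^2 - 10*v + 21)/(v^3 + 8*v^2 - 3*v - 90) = (v - 7)/(v^2 + 11*v + 30)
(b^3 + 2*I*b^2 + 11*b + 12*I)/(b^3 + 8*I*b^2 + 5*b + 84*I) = (b + I)/(b + 7*I)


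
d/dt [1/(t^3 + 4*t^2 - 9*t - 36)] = (-3*t^2 - 8*t + 9)/(t^3 + 4*t^2 - 9*t - 36)^2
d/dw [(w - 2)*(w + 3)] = 2*w + 1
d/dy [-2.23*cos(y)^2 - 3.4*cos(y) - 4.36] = (4.46*cos(y) + 3.4)*sin(y)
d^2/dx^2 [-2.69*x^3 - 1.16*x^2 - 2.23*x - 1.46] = -16.14*x - 2.32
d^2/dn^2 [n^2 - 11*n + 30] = 2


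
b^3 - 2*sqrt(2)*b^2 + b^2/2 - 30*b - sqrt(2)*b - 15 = (b + 1/2)*(b - 5*sqrt(2))*(b + 3*sqrt(2))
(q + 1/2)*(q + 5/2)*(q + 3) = q^3 + 6*q^2 + 41*q/4 + 15/4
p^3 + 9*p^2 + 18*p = p*(p + 3)*(p + 6)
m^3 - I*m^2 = m^2*(m - I)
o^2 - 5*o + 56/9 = (o - 8/3)*(o - 7/3)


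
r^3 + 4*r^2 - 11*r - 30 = (r - 3)*(r + 2)*(r + 5)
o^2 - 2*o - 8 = (o - 4)*(o + 2)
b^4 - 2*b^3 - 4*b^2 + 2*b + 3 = (b - 3)*(b - 1)*(b + 1)^2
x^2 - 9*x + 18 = (x - 6)*(x - 3)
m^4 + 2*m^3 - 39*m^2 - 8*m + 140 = (m - 5)*(m - 2)*(m + 2)*(m + 7)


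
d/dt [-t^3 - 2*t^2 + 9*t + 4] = -3*t^2 - 4*t + 9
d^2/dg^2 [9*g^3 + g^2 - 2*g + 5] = 54*g + 2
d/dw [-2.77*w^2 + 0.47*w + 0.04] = 0.47 - 5.54*w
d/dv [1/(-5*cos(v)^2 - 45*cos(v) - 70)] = -(2*cos(v) + 9)*sin(v)/(5*(cos(v)^2 + 9*cos(v) + 14)^2)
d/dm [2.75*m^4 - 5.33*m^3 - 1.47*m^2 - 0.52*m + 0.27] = 11.0*m^3 - 15.99*m^2 - 2.94*m - 0.52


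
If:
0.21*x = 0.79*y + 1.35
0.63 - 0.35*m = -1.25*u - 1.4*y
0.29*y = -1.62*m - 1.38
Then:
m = -0.179012345679012*y - 0.851851851851852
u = -1.17012345679012*y - 0.742518518518518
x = 3.76190476190476*y + 6.42857142857143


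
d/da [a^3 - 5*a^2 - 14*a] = 3*a^2 - 10*a - 14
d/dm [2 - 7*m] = -7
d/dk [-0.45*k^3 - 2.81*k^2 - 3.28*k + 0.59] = -1.35*k^2 - 5.62*k - 3.28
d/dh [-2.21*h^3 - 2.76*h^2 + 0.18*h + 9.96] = -6.63*h^2 - 5.52*h + 0.18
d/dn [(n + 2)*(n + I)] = 2*n + 2 + I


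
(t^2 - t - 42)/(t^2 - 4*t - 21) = (t + 6)/(t + 3)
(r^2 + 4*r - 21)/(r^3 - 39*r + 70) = (r - 3)/(r^2 - 7*r + 10)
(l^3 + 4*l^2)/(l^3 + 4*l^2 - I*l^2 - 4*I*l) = l/(l - I)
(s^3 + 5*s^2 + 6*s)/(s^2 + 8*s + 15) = s*(s + 2)/(s + 5)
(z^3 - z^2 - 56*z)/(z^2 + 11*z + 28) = z*(z - 8)/(z + 4)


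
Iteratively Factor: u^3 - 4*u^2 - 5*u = (u)*(u^2 - 4*u - 5) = u*(u - 5)*(u + 1)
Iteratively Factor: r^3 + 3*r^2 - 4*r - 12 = (r + 2)*(r^2 + r - 6) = (r + 2)*(r + 3)*(r - 2)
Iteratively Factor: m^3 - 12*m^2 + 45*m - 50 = (m - 5)*(m^2 - 7*m + 10) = (m - 5)^2*(m - 2)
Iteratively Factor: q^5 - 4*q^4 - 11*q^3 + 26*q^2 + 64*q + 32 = (q - 4)*(q^4 - 11*q^2 - 18*q - 8) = (q - 4)*(q + 1)*(q^3 - q^2 - 10*q - 8) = (q - 4)*(q + 1)*(q + 2)*(q^2 - 3*q - 4) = (q - 4)^2*(q + 1)*(q + 2)*(q + 1)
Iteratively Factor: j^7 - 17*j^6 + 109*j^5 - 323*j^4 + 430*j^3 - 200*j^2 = (j)*(j^6 - 17*j^5 + 109*j^4 - 323*j^3 + 430*j^2 - 200*j) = j*(j - 1)*(j^5 - 16*j^4 + 93*j^3 - 230*j^2 + 200*j) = j*(j - 5)*(j - 1)*(j^4 - 11*j^3 + 38*j^2 - 40*j) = j*(j - 5)^2*(j - 1)*(j^3 - 6*j^2 + 8*j) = j*(j - 5)^2*(j - 4)*(j - 1)*(j^2 - 2*j) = j*(j - 5)^2*(j - 4)*(j - 2)*(j - 1)*(j)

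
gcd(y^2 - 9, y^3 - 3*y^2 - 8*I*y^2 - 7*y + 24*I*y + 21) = y - 3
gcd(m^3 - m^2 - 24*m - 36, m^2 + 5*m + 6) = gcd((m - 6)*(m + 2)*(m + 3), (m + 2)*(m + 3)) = m^2 + 5*m + 6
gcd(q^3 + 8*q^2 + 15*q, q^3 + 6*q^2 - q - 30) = q^2 + 8*q + 15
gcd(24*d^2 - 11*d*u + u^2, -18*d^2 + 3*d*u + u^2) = -3*d + u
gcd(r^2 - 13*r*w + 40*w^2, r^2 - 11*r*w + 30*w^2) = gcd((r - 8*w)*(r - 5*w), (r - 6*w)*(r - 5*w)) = r - 5*w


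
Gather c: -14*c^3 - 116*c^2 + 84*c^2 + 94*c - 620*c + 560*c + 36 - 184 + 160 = -14*c^3 - 32*c^2 + 34*c + 12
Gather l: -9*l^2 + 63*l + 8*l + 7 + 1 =-9*l^2 + 71*l + 8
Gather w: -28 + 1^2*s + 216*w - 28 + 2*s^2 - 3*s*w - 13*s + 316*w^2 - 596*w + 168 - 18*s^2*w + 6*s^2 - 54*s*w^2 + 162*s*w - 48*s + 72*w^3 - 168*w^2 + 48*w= 8*s^2 - 60*s + 72*w^3 + w^2*(148 - 54*s) + w*(-18*s^2 + 159*s - 332) + 112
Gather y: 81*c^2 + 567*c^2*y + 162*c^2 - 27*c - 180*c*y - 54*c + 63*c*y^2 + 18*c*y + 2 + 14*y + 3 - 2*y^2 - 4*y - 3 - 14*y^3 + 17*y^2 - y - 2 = 243*c^2 - 81*c - 14*y^3 + y^2*(63*c + 15) + y*(567*c^2 - 162*c + 9)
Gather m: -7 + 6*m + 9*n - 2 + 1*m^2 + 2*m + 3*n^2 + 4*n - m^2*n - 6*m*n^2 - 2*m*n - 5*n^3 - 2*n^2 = m^2*(1 - n) + m*(-6*n^2 - 2*n + 8) - 5*n^3 + n^2 + 13*n - 9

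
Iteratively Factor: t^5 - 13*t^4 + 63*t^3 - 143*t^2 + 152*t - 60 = (t - 3)*(t^4 - 10*t^3 + 33*t^2 - 44*t + 20) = (t - 3)*(t - 1)*(t^3 - 9*t^2 + 24*t - 20) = (t - 5)*(t - 3)*(t - 1)*(t^2 - 4*t + 4) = (t - 5)*(t - 3)*(t - 2)*(t - 1)*(t - 2)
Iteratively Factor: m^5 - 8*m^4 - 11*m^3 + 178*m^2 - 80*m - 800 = (m - 4)*(m^4 - 4*m^3 - 27*m^2 + 70*m + 200) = (m - 5)*(m - 4)*(m^3 + m^2 - 22*m - 40) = (m - 5)*(m - 4)*(m + 4)*(m^2 - 3*m - 10) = (m - 5)*(m - 4)*(m + 2)*(m + 4)*(m - 5)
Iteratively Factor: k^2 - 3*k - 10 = (k + 2)*(k - 5)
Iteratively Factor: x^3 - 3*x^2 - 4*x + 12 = (x + 2)*(x^2 - 5*x + 6) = (x - 3)*(x + 2)*(x - 2)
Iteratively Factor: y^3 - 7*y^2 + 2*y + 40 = (y + 2)*(y^2 - 9*y + 20) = (y - 4)*(y + 2)*(y - 5)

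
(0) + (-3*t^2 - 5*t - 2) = -3*t^2 - 5*t - 2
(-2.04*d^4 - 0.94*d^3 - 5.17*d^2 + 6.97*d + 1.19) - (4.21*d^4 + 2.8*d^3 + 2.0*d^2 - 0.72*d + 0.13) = -6.25*d^4 - 3.74*d^3 - 7.17*d^2 + 7.69*d + 1.06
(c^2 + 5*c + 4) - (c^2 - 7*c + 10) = 12*c - 6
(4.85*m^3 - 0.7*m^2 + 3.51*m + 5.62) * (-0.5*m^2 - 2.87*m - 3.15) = -2.425*m^5 - 13.5695*m^4 - 15.0235*m^3 - 10.6787*m^2 - 27.1859*m - 17.703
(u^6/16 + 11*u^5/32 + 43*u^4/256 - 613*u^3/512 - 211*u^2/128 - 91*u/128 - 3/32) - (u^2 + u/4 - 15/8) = u^6/16 + 11*u^5/32 + 43*u^4/256 - 613*u^3/512 - 339*u^2/128 - 123*u/128 + 57/32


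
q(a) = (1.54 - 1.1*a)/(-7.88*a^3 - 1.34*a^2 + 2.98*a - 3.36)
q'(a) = (1.54 - 1.1*a)*(23.64*a^2 + 2.68*a - 2.98)/(-7.88*a^3 - 1.34*a^2 + 2.98*a - 3.36)^2 - 1.1/(-7.88*a^3 - 1.34*a^2 + 2.98*a - 3.36) = (-17.336*a^3 + 34.9316*a^2 + 4.1272*a - 0.8932)/(62.0944*a^6 + 21.1184*a^5 - 45.1692*a^4 + 44.9672*a^3 + 17.8852*a^2 - 20.0256*a + 11.2896)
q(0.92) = -0.07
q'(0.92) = 0.30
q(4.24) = 0.01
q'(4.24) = -0.00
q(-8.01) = 0.00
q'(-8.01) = 0.00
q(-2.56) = 0.04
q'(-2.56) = 0.04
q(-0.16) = -0.45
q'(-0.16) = -0.04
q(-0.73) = -0.74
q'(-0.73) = 2.12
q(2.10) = 0.01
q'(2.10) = 0.00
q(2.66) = 0.01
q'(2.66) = -0.00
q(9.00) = 0.00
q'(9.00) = -0.00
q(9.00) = 0.00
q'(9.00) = -0.00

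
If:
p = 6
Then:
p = 6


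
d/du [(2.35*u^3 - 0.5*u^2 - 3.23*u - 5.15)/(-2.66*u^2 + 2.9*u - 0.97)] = (-6.251*u^4 + 13.63*u^3 - 16.8803*u^2 - 26.428*u + 18.0681)/(7.0756*u^4 - 15.428*u^3 + 13.5704*u^2 - 5.626*u + 0.9409)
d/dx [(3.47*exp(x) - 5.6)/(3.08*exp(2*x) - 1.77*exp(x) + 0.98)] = (-10.6876*exp(2*x) + 34.496*exp(x) - 6.5114)*exp(x)/(9.4864*exp(4*x) - 10.9032*exp(3*x) + 9.1697*exp(2*x) - 3.4692*exp(x) + 0.9604)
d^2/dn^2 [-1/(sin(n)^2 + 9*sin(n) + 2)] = (4*sin(n)^4 + 27*sin(n)^3 + 67*sin(n)^2 - 72*sin(n) - 158)/(sin(n)^2 + 9*sin(n) + 2)^3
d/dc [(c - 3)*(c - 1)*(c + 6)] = 3*c^2 + 4*c - 21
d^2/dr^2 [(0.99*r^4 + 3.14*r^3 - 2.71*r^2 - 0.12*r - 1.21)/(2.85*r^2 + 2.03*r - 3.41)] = (16.08255*r^6 + 34.36587*r^5 - 33.249744*r^4 + 6.67020999999986*r^3 - 209.266464*r^2 + 170.073354*r - 98.177002)/(23.149125*r^6 + 49.466025*r^5 - 47.85948*r^4 - 110.005903*r^3 + 57.263448*r^2 + 70.815129*r - 39.651821)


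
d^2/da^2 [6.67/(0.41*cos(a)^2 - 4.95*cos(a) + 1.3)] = (-4.484908*(1 - cos(a)^2)^2 + 40.610295*cos(a)^3 - 151.453689*cos(a)^2 - 124.14204*cos(a) + 324.238038)/(0.41*cos(a)^2 - 4.95*cos(a) + 1.3)^3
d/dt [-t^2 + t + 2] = 1 - 2*t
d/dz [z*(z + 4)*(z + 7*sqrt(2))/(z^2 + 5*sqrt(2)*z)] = (z^2 + 10*sqrt(2)*z - 8*sqrt(2) + 70)/(z^2 + 10*sqrt(2)*z + 50)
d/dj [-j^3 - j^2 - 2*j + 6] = -3*j^2 - 2*j - 2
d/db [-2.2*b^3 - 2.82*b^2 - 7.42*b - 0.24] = -6.6*b^2 - 5.64*b - 7.42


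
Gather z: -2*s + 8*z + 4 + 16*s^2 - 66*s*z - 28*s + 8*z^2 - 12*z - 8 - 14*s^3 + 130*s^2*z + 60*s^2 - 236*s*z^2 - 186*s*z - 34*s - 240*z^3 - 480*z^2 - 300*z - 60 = -14*s^3 + 76*s^2 - 64*s - 240*z^3 + z^2*(-236*s - 472) + z*(130*s^2 - 252*s - 304) - 64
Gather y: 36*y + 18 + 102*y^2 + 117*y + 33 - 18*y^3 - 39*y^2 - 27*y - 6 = -18*y^3 + 63*y^2 + 126*y + 45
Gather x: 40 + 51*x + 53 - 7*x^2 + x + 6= -7*x^2 + 52*x + 99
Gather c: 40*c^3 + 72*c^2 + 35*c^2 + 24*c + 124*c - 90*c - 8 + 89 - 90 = 40*c^3 + 107*c^2 + 58*c - 9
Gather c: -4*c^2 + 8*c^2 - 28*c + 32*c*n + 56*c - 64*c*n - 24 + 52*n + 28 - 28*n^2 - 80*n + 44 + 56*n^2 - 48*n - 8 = 4*c^2 + c*(28 - 32*n) + 28*n^2 - 76*n + 40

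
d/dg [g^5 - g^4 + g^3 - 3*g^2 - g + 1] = 5*g^4 - 4*g^3 + 3*g^2 - 6*g - 1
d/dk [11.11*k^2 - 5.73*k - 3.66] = 22.22*k - 5.73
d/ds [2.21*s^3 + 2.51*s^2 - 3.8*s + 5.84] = 6.63*s^2 + 5.02*s - 3.8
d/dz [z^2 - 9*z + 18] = 2*z - 9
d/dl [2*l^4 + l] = 8*l^3 + 1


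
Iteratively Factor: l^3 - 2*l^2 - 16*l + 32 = (l - 4)*(l^2 + 2*l - 8) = (l - 4)*(l + 4)*(l - 2)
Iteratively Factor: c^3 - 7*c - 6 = (c + 1)*(c^2 - c - 6) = (c + 1)*(c + 2)*(c - 3)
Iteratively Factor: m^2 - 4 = (m - 2)*(m + 2)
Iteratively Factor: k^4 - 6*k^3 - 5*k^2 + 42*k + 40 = (k + 1)*(k^3 - 7*k^2 + 2*k + 40) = (k - 5)*(k + 1)*(k^2 - 2*k - 8) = (k - 5)*(k + 1)*(k + 2)*(k - 4)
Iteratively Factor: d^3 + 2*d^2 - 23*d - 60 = (d + 4)*(d^2 - 2*d - 15) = (d - 5)*(d + 4)*(d + 3)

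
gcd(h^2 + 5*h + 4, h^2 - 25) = 1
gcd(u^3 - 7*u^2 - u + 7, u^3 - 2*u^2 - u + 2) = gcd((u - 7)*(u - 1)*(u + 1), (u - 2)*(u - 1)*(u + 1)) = u^2 - 1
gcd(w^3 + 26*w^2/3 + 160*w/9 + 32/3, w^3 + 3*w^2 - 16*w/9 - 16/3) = w + 4/3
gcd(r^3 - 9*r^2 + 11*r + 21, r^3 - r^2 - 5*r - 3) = r^2 - 2*r - 3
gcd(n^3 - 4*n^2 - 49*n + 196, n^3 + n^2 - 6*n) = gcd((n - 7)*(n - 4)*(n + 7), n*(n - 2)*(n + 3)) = 1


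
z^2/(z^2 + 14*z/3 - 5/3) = 3*z^2/(3*z^2 + 14*z - 5)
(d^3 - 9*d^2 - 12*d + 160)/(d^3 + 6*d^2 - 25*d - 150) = (d^2 - 4*d - 32)/(d^2 + 11*d + 30)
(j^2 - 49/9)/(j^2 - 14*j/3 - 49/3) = (j - 7/3)/(j - 7)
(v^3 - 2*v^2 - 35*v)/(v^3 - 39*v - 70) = v/(v + 2)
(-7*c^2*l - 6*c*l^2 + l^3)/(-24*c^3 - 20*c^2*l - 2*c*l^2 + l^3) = l*(7*c^2 + 6*c*l - l^2)/(24*c^3 + 20*c^2*l + 2*c*l^2 - l^3)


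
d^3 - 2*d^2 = d^2*(d - 2)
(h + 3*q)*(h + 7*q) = h^2 + 10*h*q + 21*q^2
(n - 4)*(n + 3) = n^2 - n - 12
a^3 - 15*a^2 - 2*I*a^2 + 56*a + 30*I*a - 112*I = (a - 8)*(a - 7)*(a - 2*I)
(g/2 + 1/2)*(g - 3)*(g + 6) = g^3/2 + 2*g^2 - 15*g/2 - 9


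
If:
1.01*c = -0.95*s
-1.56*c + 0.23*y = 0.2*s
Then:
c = 0.170703125*y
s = -0.181484375*y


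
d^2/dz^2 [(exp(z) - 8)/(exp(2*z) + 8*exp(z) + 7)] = (exp(4*z) - 40*exp(3*z) - 234*exp(2*z) - 344*exp(z) + 497)*exp(z)/(exp(6*z) + 24*exp(5*z) + 213*exp(4*z) + 848*exp(3*z) + 1491*exp(2*z) + 1176*exp(z) + 343)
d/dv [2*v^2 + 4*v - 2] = 4*v + 4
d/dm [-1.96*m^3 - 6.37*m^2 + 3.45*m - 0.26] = -5.88*m^2 - 12.74*m + 3.45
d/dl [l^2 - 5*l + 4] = 2*l - 5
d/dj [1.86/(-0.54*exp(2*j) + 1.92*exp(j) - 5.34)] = (2.0088*exp(j) - 3.5712)*exp(j)/(0.54*exp(2*j) - 1.92*exp(j) + 5.34)^2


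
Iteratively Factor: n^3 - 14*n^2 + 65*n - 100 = (n - 5)*(n^2 - 9*n + 20) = (n - 5)^2*(n - 4)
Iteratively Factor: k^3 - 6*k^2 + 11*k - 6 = (k - 1)*(k^2 - 5*k + 6) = (k - 3)*(k - 1)*(k - 2)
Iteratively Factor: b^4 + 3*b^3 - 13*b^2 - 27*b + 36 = (b + 4)*(b^3 - b^2 - 9*b + 9) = (b + 3)*(b + 4)*(b^2 - 4*b + 3) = (b - 3)*(b + 3)*(b + 4)*(b - 1)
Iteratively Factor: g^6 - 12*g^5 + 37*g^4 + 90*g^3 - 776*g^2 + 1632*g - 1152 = (g - 4)*(g^5 - 8*g^4 + 5*g^3 + 110*g^2 - 336*g + 288) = (g - 4)*(g + 4)*(g^4 - 12*g^3 + 53*g^2 - 102*g + 72) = (g - 4)*(g - 2)*(g + 4)*(g^3 - 10*g^2 + 33*g - 36) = (g - 4)*(g - 3)*(g - 2)*(g + 4)*(g^2 - 7*g + 12) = (g - 4)*(g - 3)^2*(g - 2)*(g + 4)*(g - 4)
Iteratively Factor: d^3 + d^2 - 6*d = (d - 2)*(d^2 + 3*d) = d*(d - 2)*(d + 3)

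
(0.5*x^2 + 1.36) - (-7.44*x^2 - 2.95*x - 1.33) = 7.94*x^2 + 2.95*x + 2.69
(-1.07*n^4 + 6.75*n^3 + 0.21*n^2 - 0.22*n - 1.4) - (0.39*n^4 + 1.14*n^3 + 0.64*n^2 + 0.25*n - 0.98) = -1.46*n^4 + 5.61*n^3 - 0.43*n^2 - 0.47*n - 0.42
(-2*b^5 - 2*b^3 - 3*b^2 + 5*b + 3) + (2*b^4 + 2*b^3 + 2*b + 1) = -2*b^5 + 2*b^4 - 3*b^2 + 7*b + 4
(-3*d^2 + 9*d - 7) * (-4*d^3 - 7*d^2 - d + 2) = 12*d^5 - 15*d^4 - 32*d^3 + 34*d^2 + 25*d - 14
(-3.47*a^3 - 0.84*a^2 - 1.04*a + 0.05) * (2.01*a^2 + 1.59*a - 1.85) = -6.9747*a^5 - 7.2057*a^4 + 2.9935*a^3 + 0.000899999999999901*a^2 + 2.0035*a - 0.0925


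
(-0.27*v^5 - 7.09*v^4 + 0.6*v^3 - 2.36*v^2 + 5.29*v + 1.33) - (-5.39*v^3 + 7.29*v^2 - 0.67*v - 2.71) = -0.27*v^5 - 7.09*v^4 + 5.99*v^3 - 9.65*v^2 + 5.96*v + 4.04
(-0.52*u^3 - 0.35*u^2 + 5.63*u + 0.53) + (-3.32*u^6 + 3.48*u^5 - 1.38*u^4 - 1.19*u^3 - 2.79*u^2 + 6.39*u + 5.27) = -3.32*u^6 + 3.48*u^5 - 1.38*u^4 - 1.71*u^3 - 3.14*u^2 + 12.02*u + 5.8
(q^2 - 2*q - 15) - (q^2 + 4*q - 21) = 6 - 6*q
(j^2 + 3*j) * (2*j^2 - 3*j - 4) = 2*j^4 + 3*j^3 - 13*j^2 - 12*j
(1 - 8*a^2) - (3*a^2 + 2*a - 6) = -11*a^2 - 2*a + 7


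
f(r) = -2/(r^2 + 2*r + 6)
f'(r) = -2*(-2*r - 2)/(r^2 + 2*r + 6)^2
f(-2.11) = -0.32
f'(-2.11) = -0.11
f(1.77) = -0.16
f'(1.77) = 0.07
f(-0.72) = -0.39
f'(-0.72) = 0.04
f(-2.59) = -0.27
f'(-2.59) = -0.11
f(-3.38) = -0.19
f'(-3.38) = -0.08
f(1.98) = -0.14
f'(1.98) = 0.06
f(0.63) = -0.26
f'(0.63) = 0.11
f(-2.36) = -0.29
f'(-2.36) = -0.12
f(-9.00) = -0.03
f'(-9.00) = -0.00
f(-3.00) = -0.22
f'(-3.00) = -0.10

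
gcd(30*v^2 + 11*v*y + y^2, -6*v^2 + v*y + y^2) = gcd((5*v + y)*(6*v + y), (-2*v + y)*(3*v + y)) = 1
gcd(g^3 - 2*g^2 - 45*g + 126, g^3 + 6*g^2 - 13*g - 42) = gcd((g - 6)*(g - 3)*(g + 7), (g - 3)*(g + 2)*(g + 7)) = g^2 + 4*g - 21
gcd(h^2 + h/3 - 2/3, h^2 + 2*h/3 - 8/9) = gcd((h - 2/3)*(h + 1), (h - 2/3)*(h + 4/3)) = h - 2/3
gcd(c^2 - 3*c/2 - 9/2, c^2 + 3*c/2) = c + 3/2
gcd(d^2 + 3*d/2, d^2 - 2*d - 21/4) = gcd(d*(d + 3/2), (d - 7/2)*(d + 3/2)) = d + 3/2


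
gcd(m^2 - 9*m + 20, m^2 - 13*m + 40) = m - 5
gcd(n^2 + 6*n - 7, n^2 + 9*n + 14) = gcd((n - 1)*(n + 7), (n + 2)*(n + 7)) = n + 7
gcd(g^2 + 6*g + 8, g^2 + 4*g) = g + 4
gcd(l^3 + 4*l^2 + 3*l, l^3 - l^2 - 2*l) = l^2 + l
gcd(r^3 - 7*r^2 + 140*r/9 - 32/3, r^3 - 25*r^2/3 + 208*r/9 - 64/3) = r^2 - 17*r/3 + 8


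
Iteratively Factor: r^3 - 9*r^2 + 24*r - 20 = (r - 2)*(r^2 - 7*r + 10) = (r - 5)*(r - 2)*(r - 2)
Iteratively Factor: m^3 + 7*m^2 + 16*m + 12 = (m + 3)*(m^2 + 4*m + 4) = (m + 2)*(m + 3)*(m + 2)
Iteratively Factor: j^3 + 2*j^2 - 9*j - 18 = (j + 2)*(j^2 - 9) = (j - 3)*(j + 2)*(j + 3)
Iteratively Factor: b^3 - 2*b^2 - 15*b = (b + 3)*(b^2 - 5*b) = (b - 5)*(b + 3)*(b)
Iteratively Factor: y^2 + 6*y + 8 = (y + 2)*(y + 4)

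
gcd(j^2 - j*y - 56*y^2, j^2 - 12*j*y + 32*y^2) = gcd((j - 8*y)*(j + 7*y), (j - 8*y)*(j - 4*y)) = -j + 8*y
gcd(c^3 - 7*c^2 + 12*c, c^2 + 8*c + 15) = 1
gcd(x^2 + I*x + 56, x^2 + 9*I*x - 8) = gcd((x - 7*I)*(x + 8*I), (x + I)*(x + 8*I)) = x + 8*I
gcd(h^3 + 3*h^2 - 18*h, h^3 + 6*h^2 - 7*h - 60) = h - 3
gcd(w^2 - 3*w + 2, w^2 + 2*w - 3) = w - 1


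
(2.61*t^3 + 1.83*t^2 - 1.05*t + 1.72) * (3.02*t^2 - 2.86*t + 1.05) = 7.8822*t^5 - 1.938*t^4 - 5.6643*t^3 + 10.1189*t^2 - 6.0217*t + 1.806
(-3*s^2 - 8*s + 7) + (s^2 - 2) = -2*s^2 - 8*s + 5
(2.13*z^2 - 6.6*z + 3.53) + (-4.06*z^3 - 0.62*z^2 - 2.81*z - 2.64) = -4.06*z^3 + 1.51*z^2 - 9.41*z + 0.89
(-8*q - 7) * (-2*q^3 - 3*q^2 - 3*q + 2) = 16*q^4 + 38*q^3 + 45*q^2 + 5*q - 14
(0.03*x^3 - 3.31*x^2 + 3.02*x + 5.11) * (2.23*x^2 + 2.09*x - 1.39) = 0.0669*x^5 - 7.3186*x^4 - 0.224999999999999*x^3 + 22.308*x^2 + 6.4821*x - 7.1029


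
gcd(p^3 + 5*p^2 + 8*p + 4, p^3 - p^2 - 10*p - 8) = p^2 + 3*p + 2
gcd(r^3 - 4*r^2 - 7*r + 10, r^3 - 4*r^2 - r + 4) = r - 1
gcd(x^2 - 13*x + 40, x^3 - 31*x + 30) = x - 5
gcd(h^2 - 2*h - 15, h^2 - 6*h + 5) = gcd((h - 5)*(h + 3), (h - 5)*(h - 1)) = h - 5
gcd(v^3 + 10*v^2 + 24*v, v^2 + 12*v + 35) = 1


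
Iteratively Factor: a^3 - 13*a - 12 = (a + 1)*(a^2 - a - 12) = (a - 4)*(a + 1)*(a + 3)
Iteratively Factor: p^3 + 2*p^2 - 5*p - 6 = (p - 2)*(p^2 + 4*p + 3) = (p - 2)*(p + 3)*(p + 1)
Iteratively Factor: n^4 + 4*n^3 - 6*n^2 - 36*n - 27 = (n - 3)*(n^3 + 7*n^2 + 15*n + 9) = (n - 3)*(n + 1)*(n^2 + 6*n + 9) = (n - 3)*(n + 1)*(n + 3)*(n + 3)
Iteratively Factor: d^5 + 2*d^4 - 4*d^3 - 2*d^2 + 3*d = (d - 1)*(d^4 + 3*d^3 - d^2 - 3*d) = d*(d - 1)*(d^3 + 3*d^2 - d - 3) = d*(d - 1)^2*(d^2 + 4*d + 3) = d*(d - 1)^2*(d + 1)*(d + 3)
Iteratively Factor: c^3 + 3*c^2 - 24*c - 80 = (c - 5)*(c^2 + 8*c + 16) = (c - 5)*(c + 4)*(c + 4)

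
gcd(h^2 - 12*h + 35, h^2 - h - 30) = 1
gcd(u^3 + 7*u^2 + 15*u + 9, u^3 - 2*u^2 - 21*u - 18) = u^2 + 4*u + 3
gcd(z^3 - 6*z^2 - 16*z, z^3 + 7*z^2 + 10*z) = z^2 + 2*z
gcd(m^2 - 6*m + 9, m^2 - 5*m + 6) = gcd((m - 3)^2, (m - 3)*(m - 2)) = m - 3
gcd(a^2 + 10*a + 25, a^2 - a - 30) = a + 5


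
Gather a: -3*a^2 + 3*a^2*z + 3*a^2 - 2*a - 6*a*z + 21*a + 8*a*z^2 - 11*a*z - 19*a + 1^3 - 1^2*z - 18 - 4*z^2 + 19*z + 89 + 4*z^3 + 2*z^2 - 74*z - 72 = 3*a^2*z + a*(8*z^2 - 17*z) + 4*z^3 - 2*z^2 - 56*z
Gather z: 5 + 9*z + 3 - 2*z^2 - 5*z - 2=-2*z^2 + 4*z + 6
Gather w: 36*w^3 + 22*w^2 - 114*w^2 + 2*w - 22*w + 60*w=36*w^3 - 92*w^2 + 40*w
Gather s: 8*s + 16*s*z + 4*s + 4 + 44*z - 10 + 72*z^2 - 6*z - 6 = s*(16*z + 12) + 72*z^2 + 38*z - 12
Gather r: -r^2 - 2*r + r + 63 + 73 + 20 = -r^2 - r + 156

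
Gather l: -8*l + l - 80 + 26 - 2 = -7*l - 56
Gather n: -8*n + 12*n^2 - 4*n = 12*n^2 - 12*n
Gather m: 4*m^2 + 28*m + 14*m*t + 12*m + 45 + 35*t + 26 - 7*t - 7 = 4*m^2 + m*(14*t + 40) + 28*t + 64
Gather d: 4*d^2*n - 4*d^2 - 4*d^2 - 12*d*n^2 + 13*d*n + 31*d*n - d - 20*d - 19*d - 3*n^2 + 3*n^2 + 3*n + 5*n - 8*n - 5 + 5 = d^2*(4*n - 8) + d*(-12*n^2 + 44*n - 40)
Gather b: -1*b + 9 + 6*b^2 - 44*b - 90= 6*b^2 - 45*b - 81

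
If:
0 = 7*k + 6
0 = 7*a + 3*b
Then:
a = -3*b/7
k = -6/7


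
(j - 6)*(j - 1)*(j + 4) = j^3 - 3*j^2 - 22*j + 24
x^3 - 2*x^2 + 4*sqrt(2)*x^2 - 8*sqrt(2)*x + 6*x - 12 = (x - 2)*(x + sqrt(2))*(x + 3*sqrt(2))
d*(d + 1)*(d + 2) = d^3 + 3*d^2 + 2*d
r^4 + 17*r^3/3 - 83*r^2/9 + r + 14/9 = (r - 1)*(r - 2/3)*(r + 1/3)*(r + 7)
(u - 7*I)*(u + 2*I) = u^2 - 5*I*u + 14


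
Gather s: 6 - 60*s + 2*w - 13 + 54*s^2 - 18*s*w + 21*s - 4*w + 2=54*s^2 + s*(-18*w - 39) - 2*w - 5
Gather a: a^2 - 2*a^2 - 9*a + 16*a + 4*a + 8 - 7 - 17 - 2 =-a^2 + 11*a - 18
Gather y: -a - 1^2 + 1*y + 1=-a + y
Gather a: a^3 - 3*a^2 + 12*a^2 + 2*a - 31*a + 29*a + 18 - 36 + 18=a^3 + 9*a^2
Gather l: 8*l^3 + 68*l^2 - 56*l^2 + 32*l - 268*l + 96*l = 8*l^3 + 12*l^2 - 140*l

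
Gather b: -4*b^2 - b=-4*b^2 - b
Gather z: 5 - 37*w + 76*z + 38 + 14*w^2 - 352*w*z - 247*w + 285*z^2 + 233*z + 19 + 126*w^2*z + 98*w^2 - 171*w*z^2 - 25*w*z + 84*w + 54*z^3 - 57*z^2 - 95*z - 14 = 112*w^2 - 200*w + 54*z^3 + z^2*(228 - 171*w) + z*(126*w^2 - 377*w + 214) + 48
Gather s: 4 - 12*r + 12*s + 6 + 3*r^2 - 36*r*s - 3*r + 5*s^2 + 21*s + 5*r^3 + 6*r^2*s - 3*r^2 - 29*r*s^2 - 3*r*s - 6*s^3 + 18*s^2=5*r^3 - 15*r - 6*s^3 + s^2*(23 - 29*r) + s*(6*r^2 - 39*r + 33) + 10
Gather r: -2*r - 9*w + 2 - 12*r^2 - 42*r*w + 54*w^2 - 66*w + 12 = -12*r^2 + r*(-42*w - 2) + 54*w^2 - 75*w + 14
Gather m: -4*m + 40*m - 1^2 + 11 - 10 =36*m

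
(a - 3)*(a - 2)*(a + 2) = a^3 - 3*a^2 - 4*a + 12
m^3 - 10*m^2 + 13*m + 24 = (m - 8)*(m - 3)*(m + 1)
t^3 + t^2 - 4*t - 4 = (t - 2)*(t + 1)*(t + 2)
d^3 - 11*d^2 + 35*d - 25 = (d - 5)^2*(d - 1)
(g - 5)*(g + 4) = g^2 - g - 20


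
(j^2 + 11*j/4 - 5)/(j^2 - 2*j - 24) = (j - 5/4)/(j - 6)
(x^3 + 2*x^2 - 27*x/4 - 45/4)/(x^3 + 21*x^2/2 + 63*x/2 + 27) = (x - 5/2)/(x + 6)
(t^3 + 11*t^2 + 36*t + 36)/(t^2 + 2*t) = t + 9 + 18/t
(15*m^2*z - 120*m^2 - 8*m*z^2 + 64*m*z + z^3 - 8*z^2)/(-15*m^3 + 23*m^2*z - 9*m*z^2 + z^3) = (z - 8)/(-m + z)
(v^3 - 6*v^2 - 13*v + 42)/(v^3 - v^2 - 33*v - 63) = (v - 2)/(v + 3)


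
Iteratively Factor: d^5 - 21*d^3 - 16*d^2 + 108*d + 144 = (d + 2)*(d^4 - 2*d^3 - 17*d^2 + 18*d + 72) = (d + 2)*(d + 3)*(d^3 - 5*d^2 - 2*d + 24) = (d - 3)*(d + 2)*(d + 3)*(d^2 - 2*d - 8) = (d - 3)*(d + 2)^2*(d + 3)*(d - 4)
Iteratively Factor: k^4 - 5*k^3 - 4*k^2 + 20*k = (k - 5)*(k^3 - 4*k) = (k - 5)*(k + 2)*(k^2 - 2*k) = (k - 5)*(k - 2)*(k + 2)*(k)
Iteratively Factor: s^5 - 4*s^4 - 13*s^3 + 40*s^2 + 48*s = (s + 1)*(s^4 - 5*s^3 - 8*s^2 + 48*s) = (s + 1)*(s + 3)*(s^3 - 8*s^2 + 16*s) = (s - 4)*(s + 1)*(s + 3)*(s^2 - 4*s) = s*(s - 4)*(s + 1)*(s + 3)*(s - 4)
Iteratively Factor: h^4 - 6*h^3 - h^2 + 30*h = (h - 5)*(h^3 - h^2 - 6*h) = (h - 5)*(h - 3)*(h^2 + 2*h) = h*(h - 5)*(h - 3)*(h + 2)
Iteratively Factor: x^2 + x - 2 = (x + 2)*(x - 1)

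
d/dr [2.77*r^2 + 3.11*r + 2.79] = 5.54*r + 3.11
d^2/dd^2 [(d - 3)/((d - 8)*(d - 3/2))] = 4*(4*d^3 - 36*d^2 + 198*d - 483)/(8*d^6 - 228*d^5 + 2454*d^4 - 12331*d^3 + 29448*d^2 - 32832*d + 13824)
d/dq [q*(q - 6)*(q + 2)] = 3*q^2 - 8*q - 12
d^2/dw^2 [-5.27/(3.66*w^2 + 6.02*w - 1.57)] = (141.189624*w^2 + 232.229928*w - 5.27*(7.32*w + 6.02)*(14.64*w + 12.04) - 60.564948)/(3.66*w^2 + 6.02*w - 1.57)^3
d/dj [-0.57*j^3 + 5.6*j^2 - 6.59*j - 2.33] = -1.71*j^2 + 11.2*j - 6.59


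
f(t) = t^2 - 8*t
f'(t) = 2*t - 8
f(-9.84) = 175.55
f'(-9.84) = -27.68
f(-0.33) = 2.75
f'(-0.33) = -8.66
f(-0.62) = 5.34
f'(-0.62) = -9.24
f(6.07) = -11.72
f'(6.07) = 4.14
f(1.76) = -10.98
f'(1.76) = -4.48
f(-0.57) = 4.88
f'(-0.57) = -9.14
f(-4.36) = 53.89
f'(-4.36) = -16.72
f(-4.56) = 57.27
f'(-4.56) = -17.12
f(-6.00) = 84.00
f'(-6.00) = -20.00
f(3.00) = -15.00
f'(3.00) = -2.00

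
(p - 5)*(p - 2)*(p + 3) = p^3 - 4*p^2 - 11*p + 30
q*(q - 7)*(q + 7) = q^3 - 49*q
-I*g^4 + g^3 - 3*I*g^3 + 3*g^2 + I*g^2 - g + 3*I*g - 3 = (g - 1)*(g + 1)*(g + 3)*(-I*g + 1)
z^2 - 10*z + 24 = (z - 6)*(z - 4)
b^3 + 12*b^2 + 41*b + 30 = (b + 1)*(b + 5)*(b + 6)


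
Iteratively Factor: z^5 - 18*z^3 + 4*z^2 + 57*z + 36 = (z + 1)*(z^4 - z^3 - 17*z^2 + 21*z + 36) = (z + 1)^2*(z^3 - 2*z^2 - 15*z + 36) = (z - 3)*(z + 1)^2*(z^2 + z - 12) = (z - 3)*(z + 1)^2*(z + 4)*(z - 3)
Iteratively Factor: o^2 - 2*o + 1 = (o - 1)*(o - 1)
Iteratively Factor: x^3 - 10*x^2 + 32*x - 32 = (x - 4)*(x^2 - 6*x + 8) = (x - 4)*(x - 2)*(x - 4)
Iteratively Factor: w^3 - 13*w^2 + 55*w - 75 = (w - 5)*(w^2 - 8*w + 15) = (w - 5)*(w - 3)*(w - 5)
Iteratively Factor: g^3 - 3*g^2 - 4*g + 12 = (g - 3)*(g^2 - 4) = (g - 3)*(g - 2)*(g + 2)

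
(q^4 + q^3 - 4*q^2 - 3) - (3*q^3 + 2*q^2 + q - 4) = q^4 - 2*q^3 - 6*q^2 - q + 1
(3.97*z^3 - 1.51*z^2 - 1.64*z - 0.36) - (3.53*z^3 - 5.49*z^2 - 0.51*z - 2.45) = 0.44*z^3 + 3.98*z^2 - 1.13*z + 2.09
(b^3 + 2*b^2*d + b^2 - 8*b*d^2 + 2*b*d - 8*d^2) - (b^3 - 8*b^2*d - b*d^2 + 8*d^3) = 10*b^2*d + b^2 - 7*b*d^2 + 2*b*d - 8*d^3 - 8*d^2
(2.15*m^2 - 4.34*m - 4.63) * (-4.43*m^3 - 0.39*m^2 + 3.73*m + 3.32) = -9.5245*m^5 + 18.3877*m^4 + 30.223*m^3 - 7.2445*m^2 - 31.6787*m - 15.3716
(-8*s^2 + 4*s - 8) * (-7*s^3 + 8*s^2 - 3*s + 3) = 56*s^5 - 92*s^4 + 112*s^3 - 100*s^2 + 36*s - 24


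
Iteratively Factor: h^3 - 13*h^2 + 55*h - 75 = (h - 5)*(h^2 - 8*h + 15) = (h - 5)^2*(h - 3)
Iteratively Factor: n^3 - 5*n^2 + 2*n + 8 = (n - 4)*(n^2 - n - 2) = (n - 4)*(n + 1)*(n - 2)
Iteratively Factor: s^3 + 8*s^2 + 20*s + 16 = (s + 4)*(s^2 + 4*s + 4) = (s + 2)*(s + 4)*(s + 2)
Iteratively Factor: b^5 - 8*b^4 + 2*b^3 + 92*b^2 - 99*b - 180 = (b + 3)*(b^4 - 11*b^3 + 35*b^2 - 13*b - 60) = (b - 3)*(b + 3)*(b^3 - 8*b^2 + 11*b + 20) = (b - 3)*(b + 1)*(b + 3)*(b^2 - 9*b + 20) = (b - 4)*(b - 3)*(b + 1)*(b + 3)*(b - 5)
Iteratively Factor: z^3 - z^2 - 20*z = (z + 4)*(z^2 - 5*z) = (z - 5)*(z + 4)*(z)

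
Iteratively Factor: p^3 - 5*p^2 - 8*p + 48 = (p - 4)*(p^2 - p - 12) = (p - 4)*(p + 3)*(p - 4)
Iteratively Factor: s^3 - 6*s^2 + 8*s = (s - 2)*(s^2 - 4*s) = s*(s - 2)*(s - 4)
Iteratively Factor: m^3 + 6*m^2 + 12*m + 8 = (m + 2)*(m^2 + 4*m + 4) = (m + 2)^2*(m + 2)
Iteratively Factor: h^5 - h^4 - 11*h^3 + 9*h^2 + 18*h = (h + 3)*(h^4 - 4*h^3 + h^2 + 6*h) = h*(h + 3)*(h^3 - 4*h^2 + h + 6) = h*(h - 3)*(h + 3)*(h^2 - h - 2) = h*(h - 3)*(h - 2)*(h + 3)*(h + 1)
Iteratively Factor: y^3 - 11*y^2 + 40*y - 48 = (y - 4)*(y^2 - 7*y + 12) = (y - 4)^2*(y - 3)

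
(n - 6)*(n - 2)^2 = n^3 - 10*n^2 + 28*n - 24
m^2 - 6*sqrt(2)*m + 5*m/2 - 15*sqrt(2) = (m + 5/2)*(m - 6*sqrt(2))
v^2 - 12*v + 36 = (v - 6)^2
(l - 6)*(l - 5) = l^2 - 11*l + 30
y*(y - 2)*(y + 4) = y^3 + 2*y^2 - 8*y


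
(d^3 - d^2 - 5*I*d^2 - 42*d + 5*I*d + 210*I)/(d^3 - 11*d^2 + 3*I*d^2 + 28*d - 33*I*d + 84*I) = (d^2 + d*(6 - 5*I) - 30*I)/(d^2 + d*(-4 + 3*I) - 12*I)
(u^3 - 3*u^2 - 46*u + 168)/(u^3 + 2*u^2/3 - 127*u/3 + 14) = 3*(u - 4)/(3*u - 1)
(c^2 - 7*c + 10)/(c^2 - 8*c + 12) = (c - 5)/(c - 6)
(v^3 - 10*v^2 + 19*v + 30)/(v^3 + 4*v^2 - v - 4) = (v^2 - 11*v + 30)/(v^2 + 3*v - 4)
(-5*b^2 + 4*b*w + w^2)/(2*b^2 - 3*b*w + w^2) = (5*b + w)/(-2*b + w)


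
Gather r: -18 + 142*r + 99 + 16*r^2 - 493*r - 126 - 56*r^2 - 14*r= -40*r^2 - 365*r - 45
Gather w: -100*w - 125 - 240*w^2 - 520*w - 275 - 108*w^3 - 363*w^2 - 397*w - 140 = -108*w^3 - 603*w^2 - 1017*w - 540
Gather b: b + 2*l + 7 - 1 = b + 2*l + 6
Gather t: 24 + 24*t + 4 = 24*t + 28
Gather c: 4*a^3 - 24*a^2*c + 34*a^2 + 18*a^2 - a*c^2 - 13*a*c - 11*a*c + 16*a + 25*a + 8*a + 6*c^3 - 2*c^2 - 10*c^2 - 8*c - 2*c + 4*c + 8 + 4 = 4*a^3 + 52*a^2 + 49*a + 6*c^3 + c^2*(-a - 12) + c*(-24*a^2 - 24*a - 6) + 12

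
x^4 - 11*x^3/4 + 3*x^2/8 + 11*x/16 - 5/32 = (x - 5/2)*(x - 1/2)*(x - 1/4)*(x + 1/2)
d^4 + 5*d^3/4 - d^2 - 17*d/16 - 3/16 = (d - 1)*(d + 1/4)*(d + 1/2)*(d + 3/2)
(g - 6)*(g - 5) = g^2 - 11*g + 30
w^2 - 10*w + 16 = (w - 8)*(w - 2)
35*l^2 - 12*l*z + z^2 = (-7*l + z)*(-5*l + z)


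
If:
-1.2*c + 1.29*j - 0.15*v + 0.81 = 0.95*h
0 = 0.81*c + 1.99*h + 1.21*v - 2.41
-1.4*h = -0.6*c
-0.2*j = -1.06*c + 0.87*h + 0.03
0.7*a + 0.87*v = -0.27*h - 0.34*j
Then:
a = -2.39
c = -0.10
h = -0.04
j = -0.51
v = 2.14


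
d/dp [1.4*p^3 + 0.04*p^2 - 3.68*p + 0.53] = 4.2*p^2 + 0.08*p - 3.68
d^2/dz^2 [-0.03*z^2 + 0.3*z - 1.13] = -0.0600000000000000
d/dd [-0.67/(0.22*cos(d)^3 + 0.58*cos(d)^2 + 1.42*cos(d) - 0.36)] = (0.4422*sin(d)^2 - 0.7772*cos(d) - 1.3936)*sin(d)/(0.22*cos(d)^3 + 0.58*cos(d)^2 + 1.42*cos(d) - 0.36)^2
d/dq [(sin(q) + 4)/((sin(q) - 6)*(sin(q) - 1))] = (-8*sin(q) + cos(q)^2 + 33)*cos(q)/((sin(q) - 6)^2*(sin(q) - 1)^2)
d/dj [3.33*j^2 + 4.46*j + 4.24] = 6.66*j + 4.46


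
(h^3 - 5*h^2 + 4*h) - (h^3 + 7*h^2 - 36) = -12*h^2 + 4*h + 36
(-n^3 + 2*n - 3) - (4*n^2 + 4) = -n^3 - 4*n^2 + 2*n - 7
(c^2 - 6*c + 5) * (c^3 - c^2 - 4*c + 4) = c^5 - 7*c^4 + 7*c^3 + 23*c^2 - 44*c + 20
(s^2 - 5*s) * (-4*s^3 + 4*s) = -4*s^5 + 20*s^4 + 4*s^3 - 20*s^2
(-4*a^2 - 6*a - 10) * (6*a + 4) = -24*a^3 - 52*a^2 - 84*a - 40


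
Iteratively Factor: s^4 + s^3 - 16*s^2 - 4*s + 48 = (s + 4)*(s^3 - 3*s^2 - 4*s + 12) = (s - 2)*(s + 4)*(s^2 - s - 6) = (s - 3)*(s - 2)*(s + 4)*(s + 2)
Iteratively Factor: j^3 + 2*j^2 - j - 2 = (j - 1)*(j^2 + 3*j + 2) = (j - 1)*(j + 2)*(j + 1)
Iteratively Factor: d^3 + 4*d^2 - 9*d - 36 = (d + 4)*(d^2 - 9) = (d - 3)*(d + 4)*(d + 3)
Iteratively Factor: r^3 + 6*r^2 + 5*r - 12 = (r + 4)*(r^2 + 2*r - 3) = (r - 1)*(r + 4)*(r + 3)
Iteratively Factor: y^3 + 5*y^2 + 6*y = (y)*(y^2 + 5*y + 6) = y*(y + 3)*(y + 2)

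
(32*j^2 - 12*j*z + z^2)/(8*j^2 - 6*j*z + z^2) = (-8*j + z)/(-2*j + z)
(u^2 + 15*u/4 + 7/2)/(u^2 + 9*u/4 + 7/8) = 2*(u + 2)/(2*u + 1)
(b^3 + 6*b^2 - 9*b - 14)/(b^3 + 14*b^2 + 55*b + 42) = (b - 2)/(b + 6)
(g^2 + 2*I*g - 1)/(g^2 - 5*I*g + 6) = (g + I)/(g - 6*I)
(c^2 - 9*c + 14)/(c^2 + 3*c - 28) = (c^2 - 9*c + 14)/(c^2 + 3*c - 28)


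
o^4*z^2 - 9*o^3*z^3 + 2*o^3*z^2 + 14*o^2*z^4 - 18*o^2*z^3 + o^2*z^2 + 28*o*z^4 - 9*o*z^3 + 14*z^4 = (o - 7*z)*(o - 2*z)*(o*z + z)^2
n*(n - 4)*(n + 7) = n^3 + 3*n^2 - 28*n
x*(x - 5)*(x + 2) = x^3 - 3*x^2 - 10*x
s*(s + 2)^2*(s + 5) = s^4 + 9*s^3 + 24*s^2 + 20*s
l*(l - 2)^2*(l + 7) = l^4 + 3*l^3 - 24*l^2 + 28*l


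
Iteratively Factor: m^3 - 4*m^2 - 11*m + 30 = (m - 2)*(m^2 - 2*m - 15) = (m - 5)*(m - 2)*(m + 3)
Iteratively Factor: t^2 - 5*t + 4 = (t - 4)*(t - 1)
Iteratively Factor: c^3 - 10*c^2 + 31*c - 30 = (c - 3)*(c^2 - 7*c + 10) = (c - 5)*(c - 3)*(c - 2)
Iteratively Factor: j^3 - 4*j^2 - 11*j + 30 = (j + 3)*(j^2 - 7*j + 10) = (j - 2)*(j + 3)*(j - 5)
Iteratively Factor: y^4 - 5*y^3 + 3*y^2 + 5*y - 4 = (y - 1)*(y^3 - 4*y^2 - y + 4) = (y - 4)*(y - 1)*(y^2 - 1) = (y - 4)*(y - 1)^2*(y + 1)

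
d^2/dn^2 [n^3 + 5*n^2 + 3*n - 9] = 6*n + 10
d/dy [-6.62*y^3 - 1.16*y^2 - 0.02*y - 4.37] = -19.86*y^2 - 2.32*y - 0.02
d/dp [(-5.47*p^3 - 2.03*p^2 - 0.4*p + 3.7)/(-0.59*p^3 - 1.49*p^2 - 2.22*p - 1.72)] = (6.9526*p^4 + 23.8148*p^3 + 38.6848*p^2 + 18.0092*p + 8.902)/(0.3481*p^6 + 1.7582*p^5 + 4.8397*p^4 + 8.6452*p^3 + 10.054*p^2 + 7.6368*p + 2.9584)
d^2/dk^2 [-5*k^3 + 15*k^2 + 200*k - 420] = 30 - 30*k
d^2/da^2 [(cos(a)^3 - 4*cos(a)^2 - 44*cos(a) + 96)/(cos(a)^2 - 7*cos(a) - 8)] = -(sin(a)^4 + 10*sin(a)^2 + 73*cos(a)/4 + 3*cos(3*a)/4 + 19)/(cos(a) + 1)^3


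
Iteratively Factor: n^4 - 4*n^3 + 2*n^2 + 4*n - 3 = (n - 1)*(n^3 - 3*n^2 - n + 3) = (n - 3)*(n - 1)*(n^2 - 1) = (n - 3)*(n - 1)*(n + 1)*(n - 1)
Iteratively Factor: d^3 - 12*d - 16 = (d + 2)*(d^2 - 2*d - 8) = (d + 2)^2*(d - 4)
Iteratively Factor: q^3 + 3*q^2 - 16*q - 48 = (q + 3)*(q^2 - 16) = (q + 3)*(q + 4)*(q - 4)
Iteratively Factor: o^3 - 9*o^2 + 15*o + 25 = (o - 5)*(o^2 - 4*o - 5) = (o - 5)^2*(o + 1)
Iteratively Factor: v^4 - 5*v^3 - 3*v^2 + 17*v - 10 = (v - 5)*(v^3 - 3*v + 2) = (v - 5)*(v - 1)*(v^2 + v - 2) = (v - 5)*(v - 1)^2*(v + 2)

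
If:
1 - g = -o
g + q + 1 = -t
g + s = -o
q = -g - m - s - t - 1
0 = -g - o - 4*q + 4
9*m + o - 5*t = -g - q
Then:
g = -5/44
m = -27/22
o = -49/44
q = 115/88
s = 27/22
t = -193/88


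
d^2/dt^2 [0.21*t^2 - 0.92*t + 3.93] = 0.420000000000000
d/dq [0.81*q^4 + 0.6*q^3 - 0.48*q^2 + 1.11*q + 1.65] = 3.24*q^3 + 1.8*q^2 - 0.96*q + 1.11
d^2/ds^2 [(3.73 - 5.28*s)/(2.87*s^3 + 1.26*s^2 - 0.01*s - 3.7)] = (-260.944992*s^5 + 254.122428*s^4 + 198.746688*s^3 - 637.931658*s^2 + 89.679072*s + 35.169986)/(23.639903*s^9 + 31.135482*s^8 + 13.422129*s^7 - 89.646186*s^6 - 80.326407*s^5 - 16.984842*s^4 + 118.150619*s^3 + 51.74709*s^2 - 0.4107*s - 50.653)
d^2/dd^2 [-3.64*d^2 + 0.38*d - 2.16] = -7.28000000000000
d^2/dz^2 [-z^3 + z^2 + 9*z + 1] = 2 - 6*z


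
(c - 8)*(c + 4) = c^2 - 4*c - 32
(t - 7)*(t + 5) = t^2 - 2*t - 35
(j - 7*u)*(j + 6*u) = j^2 - j*u - 42*u^2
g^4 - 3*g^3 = g^3*(g - 3)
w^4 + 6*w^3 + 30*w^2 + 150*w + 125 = (w + 1)*(w + 5)*(w - 5*I)*(w + 5*I)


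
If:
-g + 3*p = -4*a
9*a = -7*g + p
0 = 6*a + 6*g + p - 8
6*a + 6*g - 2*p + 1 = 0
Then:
No Solution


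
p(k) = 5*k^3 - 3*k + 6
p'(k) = 15*k^2 - 3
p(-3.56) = -208.91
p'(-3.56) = 187.10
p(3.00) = 132.00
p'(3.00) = 132.00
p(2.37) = 65.45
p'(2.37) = 81.25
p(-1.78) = -16.86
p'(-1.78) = 44.53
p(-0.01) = 6.03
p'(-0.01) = -3.00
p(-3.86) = -269.98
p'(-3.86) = 220.49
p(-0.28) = 6.73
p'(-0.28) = -1.82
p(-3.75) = -246.42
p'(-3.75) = 207.94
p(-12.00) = -8598.00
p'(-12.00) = 2157.00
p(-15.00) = -16824.00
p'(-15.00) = 3372.00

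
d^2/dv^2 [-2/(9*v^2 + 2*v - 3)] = 4*(81*v^2 + 18*v - 4*(9*v + 1)^2 - 27)/(9*v^2 + 2*v - 3)^3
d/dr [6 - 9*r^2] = -18*r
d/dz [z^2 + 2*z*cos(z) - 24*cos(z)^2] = -2*z*sin(z) + 2*z + 24*sin(2*z) + 2*cos(z)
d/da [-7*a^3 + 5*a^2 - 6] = a*(10 - 21*a)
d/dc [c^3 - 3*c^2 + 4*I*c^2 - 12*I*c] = 3*c^2 + c*(-6 + 8*I) - 12*I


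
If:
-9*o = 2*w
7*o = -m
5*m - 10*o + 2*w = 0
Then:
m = 0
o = 0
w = 0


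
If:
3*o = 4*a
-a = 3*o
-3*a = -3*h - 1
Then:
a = 0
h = -1/3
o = 0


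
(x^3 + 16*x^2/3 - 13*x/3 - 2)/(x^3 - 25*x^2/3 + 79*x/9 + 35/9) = 3*(x^2 + 5*x - 6)/(3*x^2 - 26*x + 35)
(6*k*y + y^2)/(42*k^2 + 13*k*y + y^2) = y/(7*k + y)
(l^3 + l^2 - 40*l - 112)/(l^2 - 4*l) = (l^3 + l^2 - 40*l - 112)/(l*(l - 4))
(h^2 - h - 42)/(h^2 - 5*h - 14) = (h + 6)/(h + 2)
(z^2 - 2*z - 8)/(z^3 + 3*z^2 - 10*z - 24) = (z - 4)/(z^2 + z - 12)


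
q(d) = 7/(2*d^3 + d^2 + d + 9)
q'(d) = 7*(-6*d^2 - 2*d - 1)/(2*d^3 + d^2 + d + 9)^2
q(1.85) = 0.26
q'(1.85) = -0.24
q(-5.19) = -0.03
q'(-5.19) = -0.02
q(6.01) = 0.01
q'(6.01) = -0.01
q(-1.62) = 4.66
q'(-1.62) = -41.94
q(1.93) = 0.24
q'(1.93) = -0.23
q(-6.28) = -0.02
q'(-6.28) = -0.01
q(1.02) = 0.53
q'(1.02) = -0.37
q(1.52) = 0.35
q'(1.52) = -0.32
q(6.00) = 0.01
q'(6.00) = -0.00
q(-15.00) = 0.00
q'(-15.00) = 0.00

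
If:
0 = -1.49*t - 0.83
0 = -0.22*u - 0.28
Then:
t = -0.56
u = -1.27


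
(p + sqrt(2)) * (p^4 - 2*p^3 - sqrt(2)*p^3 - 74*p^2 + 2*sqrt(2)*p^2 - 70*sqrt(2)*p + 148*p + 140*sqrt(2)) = p^5 - 2*p^4 - 76*p^3 - 144*sqrt(2)*p^2 + 152*p^2 - 140*p + 288*sqrt(2)*p + 280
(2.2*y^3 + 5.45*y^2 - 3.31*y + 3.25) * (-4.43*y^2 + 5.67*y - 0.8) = -9.746*y^5 - 11.6695*y^4 + 43.8048*y^3 - 37.5252*y^2 + 21.0755*y - 2.6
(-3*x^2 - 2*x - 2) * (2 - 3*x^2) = 9*x^4 + 6*x^3 - 4*x - 4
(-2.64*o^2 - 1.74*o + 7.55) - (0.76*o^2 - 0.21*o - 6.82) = -3.4*o^2 - 1.53*o + 14.37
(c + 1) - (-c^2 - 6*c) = c^2 + 7*c + 1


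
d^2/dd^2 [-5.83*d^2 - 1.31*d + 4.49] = -11.6600000000000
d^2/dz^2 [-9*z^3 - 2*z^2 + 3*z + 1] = -54*z - 4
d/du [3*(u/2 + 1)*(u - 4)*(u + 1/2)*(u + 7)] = 6*u^3 + 99*u^2/4 - 117*u/2 - 201/2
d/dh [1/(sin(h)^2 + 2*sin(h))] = -2*(sin(h) + 1)*cos(h)/((sin(h) + 2)^2*sin(h)^2)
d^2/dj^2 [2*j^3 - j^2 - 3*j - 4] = 12*j - 2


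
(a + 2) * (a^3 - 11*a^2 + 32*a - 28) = a^4 - 9*a^3 + 10*a^2 + 36*a - 56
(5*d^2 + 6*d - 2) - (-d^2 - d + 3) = 6*d^2 + 7*d - 5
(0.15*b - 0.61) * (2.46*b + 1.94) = 0.369*b^2 - 1.2096*b - 1.1834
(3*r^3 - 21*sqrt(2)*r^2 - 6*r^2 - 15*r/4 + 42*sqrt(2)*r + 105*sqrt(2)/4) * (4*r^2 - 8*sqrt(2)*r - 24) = 12*r^5 - 108*sqrt(2)*r^4 - 24*r^4 + 249*r^3 + 216*sqrt(2)*r^3 - 528*r^2 + 639*sqrt(2)*r^2 - 1008*sqrt(2)*r - 330*r - 630*sqrt(2)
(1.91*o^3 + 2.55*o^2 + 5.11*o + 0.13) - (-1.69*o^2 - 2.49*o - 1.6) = 1.91*o^3 + 4.24*o^2 + 7.6*o + 1.73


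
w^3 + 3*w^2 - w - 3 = (w - 1)*(w + 1)*(w + 3)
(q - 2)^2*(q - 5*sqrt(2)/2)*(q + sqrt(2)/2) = q^4 - 4*q^3 - 2*sqrt(2)*q^3 + 3*q^2/2 + 8*sqrt(2)*q^2 - 8*sqrt(2)*q + 10*q - 10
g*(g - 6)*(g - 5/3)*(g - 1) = g^4 - 26*g^3/3 + 53*g^2/3 - 10*g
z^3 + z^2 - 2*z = z*(z - 1)*(z + 2)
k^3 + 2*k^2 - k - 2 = (k - 1)*(k + 1)*(k + 2)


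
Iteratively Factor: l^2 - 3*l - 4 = (l - 4)*(l + 1)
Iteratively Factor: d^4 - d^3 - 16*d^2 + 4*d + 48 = (d + 2)*(d^3 - 3*d^2 - 10*d + 24) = (d - 2)*(d + 2)*(d^2 - d - 12) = (d - 4)*(d - 2)*(d + 2)*(d + 3)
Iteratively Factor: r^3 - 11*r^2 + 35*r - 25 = (r - 1)*(r^2 - 10*r + 25) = (r - 5)*(r - 1)*(r - 5)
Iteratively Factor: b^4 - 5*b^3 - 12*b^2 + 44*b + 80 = (b - 4)*(b^3 - b^2 - 16*b - 20) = (b - 5)*(b - 4)*(b^2 + 4*b + 4) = (b - 5)*(b - 4)*(b + 2)*(b + 2)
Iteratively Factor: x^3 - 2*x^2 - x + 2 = (x - 1)*(x^2 - x - 2) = (x - 1)*(x + 1)*(x - 2)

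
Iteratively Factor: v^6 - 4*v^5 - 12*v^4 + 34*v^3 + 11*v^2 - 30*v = (v + 3)*(v^5 - 7*v^4 + 9*v^3 + 7*v^2 - 10*v) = (v + 1)*(v + 3)*(v^4 - 8*v^3 + 17*v^2 - 10*v) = (v - 2)*(v + 1)*(v + 3)*(v^3 - 6*v^2 + 5*v) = v*(v - 2)*(v + 1)*(v + 3)*(v^2 - 6*v + 5) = v*(v - 2)*(v - 1)*(v + 1)*(v + 3)*(v - 5)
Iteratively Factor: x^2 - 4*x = (x)*(x - 4)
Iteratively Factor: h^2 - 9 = (h - 3)*(h + 3)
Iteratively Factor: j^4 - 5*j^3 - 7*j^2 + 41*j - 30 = (j + 3)*(j^3 - 8*j^2 + 17*j - 10) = (j - 5)*(j + 3)*(j^2 - 3*j + 2) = (j - 5)*(j - 2)*(j + 3)*(j - 1)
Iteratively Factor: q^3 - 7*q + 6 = (q + 3)*(q^2 - 3*q + 2) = (q - 1)*(q + 3)*(q - 2)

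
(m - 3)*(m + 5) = m^2 + 2*m - 15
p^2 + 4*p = p*(p + 4)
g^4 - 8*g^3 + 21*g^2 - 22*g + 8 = (g - 4)*(g - 2)*(g - 1)^2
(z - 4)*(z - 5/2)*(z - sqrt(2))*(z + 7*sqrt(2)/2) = z^4 - 13*z^3/2 + 5*sqrt(2)*z^3/2 - 65*sqrt(2)*z^2/4 + 3*z^2 + 25*sqrt(2)*z + 91*z/2 - 70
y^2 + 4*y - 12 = (y - 2)*(y + 6)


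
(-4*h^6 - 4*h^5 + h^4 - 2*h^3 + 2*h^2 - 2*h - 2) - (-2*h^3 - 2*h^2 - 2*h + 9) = -4*h^6 - 4*h^5 + h^4 + 4*h^2 - 11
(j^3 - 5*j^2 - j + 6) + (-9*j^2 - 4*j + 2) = j^3 - 14*j^2 - 5*j + 8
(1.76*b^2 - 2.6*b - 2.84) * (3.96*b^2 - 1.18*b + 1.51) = 6.9696*b^4 - 12.3728*b^3 - 5.5208*b^2 - 0.574800000000001*b - 4.2884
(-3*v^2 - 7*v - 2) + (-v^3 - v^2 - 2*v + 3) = -v^3 - 4*v^2 - 9*v + 1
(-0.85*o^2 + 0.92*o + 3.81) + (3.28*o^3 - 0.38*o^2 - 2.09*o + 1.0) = 3.28*o^3 - 1.23*o^2 - 1.17*o + 4.81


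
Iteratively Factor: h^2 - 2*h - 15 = (h + 3)*(h - 5)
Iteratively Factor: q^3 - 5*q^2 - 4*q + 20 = (q - 5)*(q^2 - 4) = (q - 5)*(q + 2)*(q - 2)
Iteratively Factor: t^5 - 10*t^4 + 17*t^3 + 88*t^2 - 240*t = (t)*(t^4 - 10*t^3 + 17*t^2 + 88*t - 240) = t*(t - 4)*(t^3 - 6*t^2 - 7*t + 60) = t*(t - 4)^2*(t^2 - 2*t - 15) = t*(t - 5)*(t - 4)^2*(t + 3)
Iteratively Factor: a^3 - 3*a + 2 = (a - 1)*(a^2 + a - 2) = (a - 1)^2*(a + 2)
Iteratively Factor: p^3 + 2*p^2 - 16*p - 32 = (p - 4)*(p^2 + 6*p + 8) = (p - 4)*(p + 2)*(p + 4)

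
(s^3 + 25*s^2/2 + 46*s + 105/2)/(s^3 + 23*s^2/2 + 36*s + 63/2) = (2*s + 5)/(2*s + 3)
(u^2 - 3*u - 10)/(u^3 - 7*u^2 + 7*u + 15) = (u + 2)/(u^2 - 2*u - 3)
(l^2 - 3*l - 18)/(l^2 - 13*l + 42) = (l + 3)/(l - 7)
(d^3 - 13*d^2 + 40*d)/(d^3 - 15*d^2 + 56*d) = (d - 5)/(d - 7)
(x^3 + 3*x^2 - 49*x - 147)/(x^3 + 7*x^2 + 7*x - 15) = (x^2 - 49)/(x^2 + 4*x - 5)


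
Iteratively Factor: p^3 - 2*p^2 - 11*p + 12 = (p - 4)*(p^2 + 2*p - 3) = (p - 4)*(p + 3)*(p - 1)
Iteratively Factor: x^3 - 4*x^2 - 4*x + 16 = (x + 2)*(x^2 - 6*x + 8) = (x - 4)*(x + 2)*(x - 2)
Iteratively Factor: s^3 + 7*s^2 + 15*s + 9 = (s + 3)*(s^2 + 4*s + 3) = (s + 3)^2*(s + 1)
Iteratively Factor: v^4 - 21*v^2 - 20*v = (v + 4)*(v^3 - 4*v^2 - 5*v) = (v + 1)*(v + 4)*(v^2 - 5*v) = (v - 5)*(v + 1)*(v + 4)*(v)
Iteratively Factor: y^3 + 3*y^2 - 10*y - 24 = (y + 2)*(y^2 + y - 12) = (y + 2)*(y + 4)*(y - 3)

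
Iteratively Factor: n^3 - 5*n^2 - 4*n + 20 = (n - 5)*(n^2 - 4) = (n - 5)*(n - 2)*(n + 2)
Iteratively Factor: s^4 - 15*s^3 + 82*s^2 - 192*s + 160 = (s - 4)*(s^3 - 11*s^2 + 38*s - 40) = (s - 4)^2*(s^2 - 7*s + 10) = (s - 4)^2*(s - 2)*(s - 5)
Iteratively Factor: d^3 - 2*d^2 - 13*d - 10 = (d - 5)*(d^2 + 3*d + 2) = (d - 5)*(d + 2)*(d + 1)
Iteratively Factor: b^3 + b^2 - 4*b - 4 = (b + 2)*(b^2 - b - 2) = (b + 1)*(b + 2)*(b - 2)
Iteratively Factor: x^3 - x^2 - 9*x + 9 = (x - 1)*(x^2 - 9) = (x - 3)*(x - 1)*(x + 3)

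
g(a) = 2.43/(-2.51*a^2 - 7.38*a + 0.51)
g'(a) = 2.43*(5.02*a + 7.38)/(-2.51*a^2 - 7.38*a + 0.51)^2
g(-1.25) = 0.42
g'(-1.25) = 0.08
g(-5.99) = -0.05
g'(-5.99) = -0.03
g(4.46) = -0.03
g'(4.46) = 0.01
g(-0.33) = 0.91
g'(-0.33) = 1.95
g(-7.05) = -0.03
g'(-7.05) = -0.01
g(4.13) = -0.03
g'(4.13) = 0.01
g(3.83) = -0.04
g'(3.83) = 0.02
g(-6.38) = -0.04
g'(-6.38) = -0.02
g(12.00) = -0.01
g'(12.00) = 0.00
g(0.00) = 4.76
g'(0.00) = 68.95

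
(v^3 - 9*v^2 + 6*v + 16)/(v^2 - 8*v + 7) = (v^3 - 9*v^2 + 6*v + 16)/(v^2 - 8*v + 7)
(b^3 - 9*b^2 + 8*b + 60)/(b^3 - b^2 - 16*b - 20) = (b - 6)/(b + 2)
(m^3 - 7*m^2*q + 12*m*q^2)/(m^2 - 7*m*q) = (m^2 - 7*m*q + 12*q^2)/(m - 7*q)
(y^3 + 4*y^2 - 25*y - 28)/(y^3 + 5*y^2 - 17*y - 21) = (y - 4)/(y - 3)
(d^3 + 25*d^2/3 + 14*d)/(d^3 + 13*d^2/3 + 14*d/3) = (d + 6)/(d + 2)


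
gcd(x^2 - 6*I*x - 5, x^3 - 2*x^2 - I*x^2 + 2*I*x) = x - I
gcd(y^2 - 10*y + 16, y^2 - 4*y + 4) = y - 2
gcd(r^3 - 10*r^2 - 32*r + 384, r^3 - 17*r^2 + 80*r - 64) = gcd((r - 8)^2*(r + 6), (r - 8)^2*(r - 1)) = r^2 - 16*r + 64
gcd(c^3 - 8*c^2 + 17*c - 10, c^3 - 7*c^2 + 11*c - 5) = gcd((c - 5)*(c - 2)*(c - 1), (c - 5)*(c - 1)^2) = c^2 - 6*c + 5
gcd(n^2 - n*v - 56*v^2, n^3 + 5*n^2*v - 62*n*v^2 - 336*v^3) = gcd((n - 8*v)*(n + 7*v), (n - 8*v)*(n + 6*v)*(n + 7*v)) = -n^2 + n*v + 56*v^2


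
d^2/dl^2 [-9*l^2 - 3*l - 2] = -18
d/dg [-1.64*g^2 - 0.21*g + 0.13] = -3.28*g - 0.21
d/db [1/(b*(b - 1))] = (1 - 2*b)/(b^2*(b^2 - 2*b + 1))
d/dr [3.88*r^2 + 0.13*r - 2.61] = 7.76*r + 0.13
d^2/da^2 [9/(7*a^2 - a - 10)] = 18*(49*a^2 - 7*a - (14*a - 1)^2 - 70)/(-7*a^2 + a + 10)^3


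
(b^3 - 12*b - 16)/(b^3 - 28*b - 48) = (-b^3 + 12*b + 16)/(-b^3 + 28*b + 48)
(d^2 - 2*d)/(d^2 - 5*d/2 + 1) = 2*d/(2*d - 1)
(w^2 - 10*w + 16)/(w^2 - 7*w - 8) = (w - 2)/(w + 1)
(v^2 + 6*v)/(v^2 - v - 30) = v*(v + 6)/(v^2 - v - 30)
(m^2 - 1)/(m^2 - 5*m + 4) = (m + 1)/(m - 4)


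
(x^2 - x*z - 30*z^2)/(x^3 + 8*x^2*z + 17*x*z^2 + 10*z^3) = (x - 6*z)/(x^2 + 3*x*z + 2*z^2)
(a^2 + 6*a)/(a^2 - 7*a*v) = (a + 6)/(a - 7*v)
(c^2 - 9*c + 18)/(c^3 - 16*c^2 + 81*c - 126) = 1/(c - 7)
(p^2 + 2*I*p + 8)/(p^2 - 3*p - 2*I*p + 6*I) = (p + 4*I)/(p - 3)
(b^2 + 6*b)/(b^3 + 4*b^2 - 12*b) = 1/(b - 2)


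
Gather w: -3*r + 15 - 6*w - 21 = -3*r - 6*w - 6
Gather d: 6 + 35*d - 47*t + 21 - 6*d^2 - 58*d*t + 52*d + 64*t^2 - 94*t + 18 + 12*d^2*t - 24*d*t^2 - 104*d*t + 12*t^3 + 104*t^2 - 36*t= d^2*(12*t - 6) + d*(-24*t^2 - 162*t + 87) + 12*t^3 + 168*t^2 - 177*t + 45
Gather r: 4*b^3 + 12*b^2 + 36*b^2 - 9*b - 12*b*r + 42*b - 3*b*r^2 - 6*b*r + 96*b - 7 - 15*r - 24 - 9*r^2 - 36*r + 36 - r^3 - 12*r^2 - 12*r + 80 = 4*b^3 + 48*b^2 + 129*b - r^3 + r^2*(-3*b - 21) + r*(-18*b - 63) + 85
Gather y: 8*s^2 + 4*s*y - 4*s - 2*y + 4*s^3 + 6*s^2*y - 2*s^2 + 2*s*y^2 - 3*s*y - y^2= 4*s^3 + 6*s^2 - 4*s + y^2*(2*s - 1) + y*(6*s^2 + s - 2)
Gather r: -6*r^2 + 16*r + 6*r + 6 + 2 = -6*r^2 + 22*r + 8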